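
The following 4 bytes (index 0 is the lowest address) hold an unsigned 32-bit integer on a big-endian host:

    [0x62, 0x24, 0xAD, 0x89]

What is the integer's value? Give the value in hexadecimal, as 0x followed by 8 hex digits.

0x6224AD89

Big-endian stores the most-significant byte at the lowest address.
The bytes are already most-significant first: 0x6224AD89.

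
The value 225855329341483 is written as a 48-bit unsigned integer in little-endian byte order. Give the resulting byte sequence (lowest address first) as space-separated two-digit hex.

2B 10 AD 0A 6A CD

225855329341483 in hexadecimal, padded to 48 bits, is 0xCD6A0AAD102B.
Split into bytes (most-significant first): CD 6A 0A AD 10 2B.
Little-endian stores the least-significant byte at the lowest address.
So at ascending addresses the bytes are 2B 10 AD 0A 6A CD.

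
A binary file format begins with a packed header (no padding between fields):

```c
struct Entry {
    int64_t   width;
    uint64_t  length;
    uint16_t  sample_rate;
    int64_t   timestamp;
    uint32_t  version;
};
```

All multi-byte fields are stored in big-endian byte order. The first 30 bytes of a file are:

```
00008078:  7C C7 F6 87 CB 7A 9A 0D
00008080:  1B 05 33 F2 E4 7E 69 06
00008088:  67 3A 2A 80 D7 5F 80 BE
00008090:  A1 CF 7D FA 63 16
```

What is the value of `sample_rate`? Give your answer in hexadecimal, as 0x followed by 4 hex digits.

`sample_rate` follows `width` (8 B), `length` (8 B), so it starts at offset 8 + 8 = 16 and occupies 2 bytes.
Bytes at offsets 16..17: 67 3A.
Big-endian: lowest address holds the most-significant byte.
The bytes are already most-significant first: 0x673A.

0x673A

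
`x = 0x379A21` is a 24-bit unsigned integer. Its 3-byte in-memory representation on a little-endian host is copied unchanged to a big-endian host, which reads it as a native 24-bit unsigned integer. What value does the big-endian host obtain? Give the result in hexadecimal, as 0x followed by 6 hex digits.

Stored little-endian, the bytes at ascending addresses are 21 9A 37.
Read back as big-endian, the last byte is least significant, giving 0x219A37.

0x219A37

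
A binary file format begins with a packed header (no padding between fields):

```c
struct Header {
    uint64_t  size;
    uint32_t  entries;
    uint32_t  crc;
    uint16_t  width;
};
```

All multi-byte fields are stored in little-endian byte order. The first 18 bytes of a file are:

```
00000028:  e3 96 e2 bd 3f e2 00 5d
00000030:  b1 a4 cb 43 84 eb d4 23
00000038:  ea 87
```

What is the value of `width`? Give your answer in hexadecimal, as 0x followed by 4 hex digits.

`width` follows `size` (8 B), `entries` (4 B), `crc` (4 B), so it starts at offset 8 + 4 + 4 = 16 and occupies 2 bytes.
Bytes at offsets 16..17: EA 87.
In little-endian order the low byte comes first in memory.
Reassemble most-significant byte first: 87 EA → 0x87EA.

0x87EA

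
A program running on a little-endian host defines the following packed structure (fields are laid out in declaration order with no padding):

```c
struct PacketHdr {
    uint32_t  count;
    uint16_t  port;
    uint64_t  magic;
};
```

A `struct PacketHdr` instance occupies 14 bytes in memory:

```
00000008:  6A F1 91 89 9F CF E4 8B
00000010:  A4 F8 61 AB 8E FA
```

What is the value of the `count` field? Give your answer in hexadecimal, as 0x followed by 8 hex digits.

0x8991F16A

`count` is the first field, at byte offset 0, occupying 4 bytes.
Bytes at offsets 0..3: 6A F1 91 89.
In little-endian order the low byte comes first in memory.
Reassemble most-significant byte first: 89 91 F1 6A → 0x8991F16A.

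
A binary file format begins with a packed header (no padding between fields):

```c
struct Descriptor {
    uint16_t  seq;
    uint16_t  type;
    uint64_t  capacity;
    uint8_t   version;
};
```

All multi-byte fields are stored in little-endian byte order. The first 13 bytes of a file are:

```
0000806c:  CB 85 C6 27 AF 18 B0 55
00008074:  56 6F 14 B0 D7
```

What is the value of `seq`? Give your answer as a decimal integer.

34251

`seq` is the first field, at byte offset 0, occupying 2 bytes.
Bytes at offsets 0..1: CB 85.
Little-endian stores the least-significant byte at the lowest address.
Reassemble most-significant byte first: 85 CB → 0x85CB.
0x85CB = 34251.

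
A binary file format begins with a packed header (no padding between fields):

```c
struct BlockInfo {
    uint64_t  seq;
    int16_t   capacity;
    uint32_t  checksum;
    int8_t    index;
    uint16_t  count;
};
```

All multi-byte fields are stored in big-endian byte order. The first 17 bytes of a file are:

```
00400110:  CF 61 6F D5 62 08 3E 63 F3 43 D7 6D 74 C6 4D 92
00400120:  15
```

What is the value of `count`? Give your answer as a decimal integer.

37397

`count` follows `seq` (8 B), `capacity` (2 B), `checksum` (4 B), `index` (1 B), so it starts at offset 8 + 2 + 4 + 1 = 15 and occupies 2 bytes.
Bytes at offsets 15..16: 92 15.
Big-endian: lowest address holds the most-significant byte.
The bytes are already most-significant first: 0x9215.
0x9215 = 37397.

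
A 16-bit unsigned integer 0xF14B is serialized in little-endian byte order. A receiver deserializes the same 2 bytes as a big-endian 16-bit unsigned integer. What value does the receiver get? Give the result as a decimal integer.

19441

Stored little-endian, the bytes at ascending addresses are 4B F1.
Read back as big-endian, the last byte is least significant, giving 0x4BF1.
0x4BF1 = 19441.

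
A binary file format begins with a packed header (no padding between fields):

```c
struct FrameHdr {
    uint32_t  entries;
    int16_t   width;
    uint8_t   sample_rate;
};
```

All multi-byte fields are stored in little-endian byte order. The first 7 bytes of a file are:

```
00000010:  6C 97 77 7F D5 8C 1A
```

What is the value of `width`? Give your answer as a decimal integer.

-29483

`width` follows `entries` (4 bytes), so it starts at byte offset 4 and occupies 2 bytes.
Bytes at offsets 4..5: D5 8C.
Little-endian: lowest address holds the least-significant byte.
Reassemble most-significant byte first: 8C D5 → 0x8CD5.
Top bit is set, so as a signed 16-bit value this is 0x8CD5 − 2^16 = -29483.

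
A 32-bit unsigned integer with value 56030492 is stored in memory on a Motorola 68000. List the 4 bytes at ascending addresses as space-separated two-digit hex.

03 56 F5 1C

56030492 in hexadecimal, padded to 32 bits, is 0x0356F51C.
Split into bytes (most-significant first): 03 56 F5 1C.
In big-endian order the high byte comes first in memory.
So the memory order matches the most-significant-first order: 03 56 F5 1C.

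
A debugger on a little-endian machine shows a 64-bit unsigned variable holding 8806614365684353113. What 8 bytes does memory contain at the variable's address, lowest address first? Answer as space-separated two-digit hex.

59 C8 77 2C 1B 61 37 7A

8806614365684353113 in hexadecimal, padded to 64 bits, is 0x7A37611B2C77C859.
Split into bytes (most-significant first): 7A 37 61 1B 2C 77 C8 59.
Little-endian stores the least-significant byte at the lowest address.
So at ascending addresses the bytes are 59 C8 77 2C 1B 61 37 7A.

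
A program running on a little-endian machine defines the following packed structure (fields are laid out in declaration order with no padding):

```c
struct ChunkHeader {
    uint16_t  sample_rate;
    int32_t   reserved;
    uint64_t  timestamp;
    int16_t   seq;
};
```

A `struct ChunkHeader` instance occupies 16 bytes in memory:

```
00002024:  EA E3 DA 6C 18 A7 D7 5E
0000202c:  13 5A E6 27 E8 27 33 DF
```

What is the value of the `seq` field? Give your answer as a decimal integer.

`seq` follows `sample_rate` (2 B), `reserved` (4 B), `timestamp` (8 B), so it starts at offset 2 + 4 + 8 = 14 and occupies 2 bytes.
Bytes at offsets 14..15: 33 DF.
Little-endian: lowest address holds the least-significant byte.
Reassemble most-significant byte first: DF 33 → 0xDF33.
Top bit is set, so as a signed 16-bit value this is 0xDF33 − 2^16 = -8397.

-8397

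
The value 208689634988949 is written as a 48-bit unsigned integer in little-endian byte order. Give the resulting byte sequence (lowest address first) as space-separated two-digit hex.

208689634988949 in hexadecimal, padded to 48 bits, is 0xBDCD578FD395.
Split into bytes (most-significant first): BD CD 57 8F D3 95.
In little-endian order the low byte comes first in memory.
So at ascending addresses the bytes are 95 D3 8F 57 CD BD.

95 D3 8F 57 CD BD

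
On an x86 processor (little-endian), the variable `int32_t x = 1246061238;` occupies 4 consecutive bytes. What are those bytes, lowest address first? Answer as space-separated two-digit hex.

B6 62 45 4A

1246061238 in hexadecimal, padded to 32 bits, is 0x4A4562B6.
Split into bytes (most-significant first): 4A 45 62 B6.
Little-endian stores the least-significant byte at the lowest address.
So at ascending addresses the bytes are B6 62 45 4A.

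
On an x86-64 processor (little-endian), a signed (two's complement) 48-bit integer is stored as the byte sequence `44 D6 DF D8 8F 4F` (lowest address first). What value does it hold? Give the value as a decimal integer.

In little-endian order the low byte comes first in memory.
Reassemble most-significant byte first: 4F 8F D8 DF D6 44 → 0x4F8FD8DFD644.
0x4F8FD8DFD644 = 87479237465668.

87479237465668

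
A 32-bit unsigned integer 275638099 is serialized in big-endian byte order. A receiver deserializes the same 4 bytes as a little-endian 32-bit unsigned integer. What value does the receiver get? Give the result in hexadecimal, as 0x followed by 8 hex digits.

0x53E76D10

275638099 in 32-bit hexadecimal is 0x106DE753.
Stored big-endian, the bytes at ascending addresses are 10 6D E7 53.
Read back as little-endian, the first byte is least significant, giving 0x53E76D10.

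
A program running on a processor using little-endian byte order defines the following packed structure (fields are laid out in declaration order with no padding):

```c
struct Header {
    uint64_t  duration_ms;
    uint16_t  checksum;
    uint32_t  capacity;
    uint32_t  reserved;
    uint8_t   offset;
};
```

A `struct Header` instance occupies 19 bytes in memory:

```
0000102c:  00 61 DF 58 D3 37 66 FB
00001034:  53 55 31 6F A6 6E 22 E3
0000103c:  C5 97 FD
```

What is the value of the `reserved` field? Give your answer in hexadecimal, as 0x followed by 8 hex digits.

`reserved` follows `duration_ms` (8 B), `checksum` (2 B), `capacity` (4 B), so it starts at offset 8 + 2 + 4 = 14 and occupies 4 bytes.
Bytes at offsets 14..17: 22 E3 C5 97.
In little-endian order the low byte comes first in memory.
Reassemble most-significant byte first: 97 C5 E3 22 → 0x97C5E322.

0x97C5E322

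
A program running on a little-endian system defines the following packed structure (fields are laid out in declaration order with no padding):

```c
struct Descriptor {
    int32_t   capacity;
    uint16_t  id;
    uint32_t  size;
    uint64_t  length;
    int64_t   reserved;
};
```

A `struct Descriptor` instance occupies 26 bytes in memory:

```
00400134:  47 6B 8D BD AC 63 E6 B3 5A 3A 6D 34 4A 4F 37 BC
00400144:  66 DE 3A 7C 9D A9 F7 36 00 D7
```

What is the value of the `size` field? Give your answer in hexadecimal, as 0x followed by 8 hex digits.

`size` follows `capacity` (4 B), `id` (2 B), so it starts at offset 4 + 2 = 6 and occupies 4 bytes.
Bytes at offsets 6..9: E6 B3 5A 3A.
Little-endian: lowest address holds the least-significant byte.
Reassemble most-significant byte first: 3A 5A B3 E6 → 0x3A5AB3E6.

0x3A5AB3E6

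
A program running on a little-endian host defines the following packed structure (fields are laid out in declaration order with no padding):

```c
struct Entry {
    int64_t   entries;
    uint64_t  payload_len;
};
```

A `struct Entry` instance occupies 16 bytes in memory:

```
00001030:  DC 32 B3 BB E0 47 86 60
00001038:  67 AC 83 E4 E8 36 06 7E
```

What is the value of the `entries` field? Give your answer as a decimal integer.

6955325705067639516

`entries` is the first field, at byte offset 0, occupying 8 bytes.
Bytes at offsets 0..7: DC 32 B3 BB E0 47 86 60.
Little-endian stores the least-significant byte at the lowest address.
Reassemble most-significant byte first: 60 86 47 E0 BB B3 32 DC → 0x608647E0BBB332DC.
0x608647E0BBB332DC = 6955325705067639516.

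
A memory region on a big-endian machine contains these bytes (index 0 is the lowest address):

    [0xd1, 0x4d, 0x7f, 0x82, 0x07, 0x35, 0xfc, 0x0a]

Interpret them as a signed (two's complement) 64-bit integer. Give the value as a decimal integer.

-3364893150132438006

In big-endian order the high byte comes first in memory.
The bytes are already most-significant first: 0xD14D7F820735FC0A.
Top bit is set, so as a signed 64-bit value this is 0xD14D7F820735FC0A − 2^64 = -3364893150132438006.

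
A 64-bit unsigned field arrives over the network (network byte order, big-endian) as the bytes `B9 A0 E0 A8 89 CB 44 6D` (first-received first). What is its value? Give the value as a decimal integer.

Big-endian: lowest address holds the most-significant byte.
The bytes are already most-significant first: 0xB9A0E0A889CB446D.
0xB9A0E0A889CB446D = 13375937907761300589.

13375937907761300589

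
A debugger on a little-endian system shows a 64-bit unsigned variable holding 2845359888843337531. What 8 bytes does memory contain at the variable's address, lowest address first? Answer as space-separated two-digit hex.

3B EF A6 58 BE BF 7C 27

2845359888843337531 in hexadecimal, padded to 64 bits, is 0x277CBFBE58A6EF3B.
Split into bytes (most-significant first): 27 7C BF BE 58 A6 EF 3B.
Little-endian: lowest address holds the least-significant byte.
So at ascending addresses the bytes are 3B EF A6 58 BE BF 7C 27.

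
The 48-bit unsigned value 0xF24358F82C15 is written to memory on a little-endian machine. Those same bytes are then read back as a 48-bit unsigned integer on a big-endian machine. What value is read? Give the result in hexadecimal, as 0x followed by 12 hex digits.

Stored little-endian, the bytes at ascending addresses are 15 2C F8 58 43 F2.
Read back as big-endian, the last byte is least significant, giving 0x152CF85843F2.

0x152CF85843F2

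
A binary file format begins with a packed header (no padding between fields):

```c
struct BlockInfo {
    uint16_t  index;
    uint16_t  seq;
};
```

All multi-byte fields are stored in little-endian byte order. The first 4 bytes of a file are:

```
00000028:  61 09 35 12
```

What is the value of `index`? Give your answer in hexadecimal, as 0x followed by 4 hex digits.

`index` is the first field, at byte offset 0, occupying 2 bytes.
Bytes at offsets 0..1: 61 09.
Little-endian stores the least-significant byte at the lowest address.
Reassemble most-significant byte first: 09 61 → 0x0961.

0x0961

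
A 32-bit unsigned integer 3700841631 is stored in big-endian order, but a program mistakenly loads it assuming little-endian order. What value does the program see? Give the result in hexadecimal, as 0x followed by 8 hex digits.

0x9F5C96DC

3700841631 in 32-bit hexadecimal is 0xDC965C9F.
Stored big-endian, the bytes at ascending addresses are DC 96 5C 9F.
Read back as little-endian, the first byte is least significant, giving 0x9F5C96DC.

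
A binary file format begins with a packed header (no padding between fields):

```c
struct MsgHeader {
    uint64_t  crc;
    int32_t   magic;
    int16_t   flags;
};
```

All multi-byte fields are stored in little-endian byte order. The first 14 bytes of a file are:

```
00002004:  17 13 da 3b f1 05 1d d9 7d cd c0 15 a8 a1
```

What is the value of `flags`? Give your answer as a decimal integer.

-24152

`flags` follows `crc` (8 B), `magic` (4 B), so it starts at offset 8 + 4 = 12 and occupies 2 bytes.
Bytes at offsets 12..13: A8 A1.
Little-endian: lowest address holds the least-significant byte.
Reassemble most-significant byte first: A1 A8 → 0xA1A8.
Top bit is set, so as a signed 16-bit value this is 0xA1A8 − 2^16 = -24152.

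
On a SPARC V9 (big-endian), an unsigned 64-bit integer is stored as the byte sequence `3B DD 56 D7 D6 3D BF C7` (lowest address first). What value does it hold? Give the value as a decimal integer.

4313699503103131591

In big-endian order the high byte comes first in memory.
The bytes are already most-significant first: 0x3BDD56D7D63DBFC7.
0x3BDD56D7D63DBFC7 = 4313699503103131591.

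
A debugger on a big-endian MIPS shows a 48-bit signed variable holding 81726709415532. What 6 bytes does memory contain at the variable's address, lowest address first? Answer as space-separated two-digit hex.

81726709415532 in hexadecimal, padded to 48 bits, is 0x4A547B7BBE6C.
Split into bytes (most-significant first): 4A 54 7B 7B BE 6C.
In big-endian order the high byte comes first in memory.
So the memory order matches the most-significant-first order: 4A 54 7B 7B BE 6C.

4A 54 7B 7B BE 6C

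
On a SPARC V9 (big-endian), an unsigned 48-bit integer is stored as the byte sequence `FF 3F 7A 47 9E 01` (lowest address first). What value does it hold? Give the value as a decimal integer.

In big-endian order the high byte comes first in memory.
The bytes are already most-significant first: 0xFF3F7A479E01.
0xFF3F7A479E01 = 280648099536385.

280648099536385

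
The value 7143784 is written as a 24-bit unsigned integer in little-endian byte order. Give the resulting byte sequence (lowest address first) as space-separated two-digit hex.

68 01 6D

7143784 in hexadecimal, padded to 24 bits, is 0x6D0168.
Split into bytes (most-significant first): 6D 01 68.
Little-endian stores the least-significant byte at the lowest address.
So at ascending addresses the bytes are 68 01 6D.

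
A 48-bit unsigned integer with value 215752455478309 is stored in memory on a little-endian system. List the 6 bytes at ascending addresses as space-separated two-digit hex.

25 DC 77 C8 39 C4

215752455478309 in hexadecimal, padded to 48 bits, is 0xC439C877DC25.
Split into bytes (most-significant first): C4 39 C8 77 DC 25.
Little-endian: lowest address holds the least-significant byte.
So at ascending addresses the bytes are 25 DC 77 C8 39 C4.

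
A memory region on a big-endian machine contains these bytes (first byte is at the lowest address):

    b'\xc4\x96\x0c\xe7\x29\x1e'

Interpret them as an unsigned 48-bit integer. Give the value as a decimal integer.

216148740614430

Big-endian stores the most-significant byte at the lowest address.
The bytes are already most-significant first: 0xC4960CE7291E.
0xC4960CE7291E = 216148740614430.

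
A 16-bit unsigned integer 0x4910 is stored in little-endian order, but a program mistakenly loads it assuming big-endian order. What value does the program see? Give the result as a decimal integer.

4169

Stored little-endian, the bytes at ascending addresses are 10 49.
Read back as big-endian, the last byte is least significant, giving 0x1049.
0x1049 = 4169.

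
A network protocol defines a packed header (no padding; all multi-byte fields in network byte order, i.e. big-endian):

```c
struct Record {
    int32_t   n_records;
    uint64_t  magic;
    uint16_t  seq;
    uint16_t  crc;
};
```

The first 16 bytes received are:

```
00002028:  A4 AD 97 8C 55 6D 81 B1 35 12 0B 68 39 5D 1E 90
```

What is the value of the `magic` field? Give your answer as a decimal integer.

6155718863784905576

`magic` follows `n_records` (4 bytes), so it starts at byte offset 4 and occupies 8 bytes.
Bytes at offsets 4..11: 55 6D 81 B1 35 12 0B 68.
Big-endian stores the most-significant byte at the lowest address.
The bytes are already most-significant first: 0x556D81B135120B68.
0x556D81B135120B68 = 6155718863784905576.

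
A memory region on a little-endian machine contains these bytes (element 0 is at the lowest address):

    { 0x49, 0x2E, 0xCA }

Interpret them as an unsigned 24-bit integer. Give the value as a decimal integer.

13250121

In little-endian order the low byte comes first in memory.
Reassemble most-significant byte first: CA 2E 49 → 0xCA2E49.
0xCA2E49 = 13250121.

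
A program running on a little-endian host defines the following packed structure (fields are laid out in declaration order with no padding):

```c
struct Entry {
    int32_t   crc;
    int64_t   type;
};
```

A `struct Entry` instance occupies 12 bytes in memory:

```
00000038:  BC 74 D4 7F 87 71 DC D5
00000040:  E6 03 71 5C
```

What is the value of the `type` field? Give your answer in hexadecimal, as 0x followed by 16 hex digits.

`type` follows `crc` (4 bytes), so it starts at byte offset 4 and occupies 8 bytes.
Bytes at offsets 4..11: 87 71 DC D5 E6 03 71 5C.
Little-endian: lowest address holds the least-significant byte.
Reassemble most-significant byte first: 5C 71 03 E6 D5 DC 71 87 → 0x5C7103E6D5DC7187.

0x5C7103E6D5DC7187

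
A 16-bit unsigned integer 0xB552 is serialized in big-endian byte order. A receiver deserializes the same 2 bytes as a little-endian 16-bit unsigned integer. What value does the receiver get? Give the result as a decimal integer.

Stored big-endian, the bytes at ascending addresses are B5 52.
Read back as little-endian, the first byte is least significant, giving 0x52B5.
0x52B5 = 21173.

21173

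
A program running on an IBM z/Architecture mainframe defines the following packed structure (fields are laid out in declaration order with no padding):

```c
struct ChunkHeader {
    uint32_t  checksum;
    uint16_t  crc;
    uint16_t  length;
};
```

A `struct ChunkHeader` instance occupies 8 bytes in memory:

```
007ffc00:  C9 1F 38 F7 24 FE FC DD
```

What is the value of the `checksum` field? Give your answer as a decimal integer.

3374266615

`checksum` is the first field, at byte offset 0, occupying 4 bytes.
Bytes at offsets 0..3: C9 1F 38 F7.
Big-endian stores the most-significant byte at the lowest address.
The bytes are already most-significant first: 0xC91F38F7.
0xC91F38F7 = 3374266615.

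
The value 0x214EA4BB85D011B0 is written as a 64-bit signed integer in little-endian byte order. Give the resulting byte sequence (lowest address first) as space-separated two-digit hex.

Split into bytes (most-significant first): 21 4E A4 BB 85 D0 11 B0.
Little-endian: lowest address holds the least-significant byte.
So at ascending addresses the bytes are B0 11 D0 85 BB A4 4E 21.

B0 11 D0 85 BB A4 4E 21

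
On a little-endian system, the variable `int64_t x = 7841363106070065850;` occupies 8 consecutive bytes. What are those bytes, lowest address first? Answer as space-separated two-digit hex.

7841363106070065850 in hexadecimal, padded to 64 bits, is 0x6CD21E331C28F2BA.
Split into bytes (most-significant first): 6C D2 1E 33 1C 28 F2 BA.
In little-endian order the low byte comes first in memory.
So at ascending addresses the bytes are BA F2 28 1C 33 1E D2 6C.

BA F2 28 1C 33 1E D2 6C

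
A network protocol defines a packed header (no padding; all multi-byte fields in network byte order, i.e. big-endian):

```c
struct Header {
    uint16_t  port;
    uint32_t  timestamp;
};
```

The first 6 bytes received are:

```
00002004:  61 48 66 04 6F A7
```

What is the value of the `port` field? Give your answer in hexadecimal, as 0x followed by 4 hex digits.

`port` is the first field, at byte offset 0, occupying 2 bytes.
Bytes at offsets 0..1: 61 48.
Big-endian: lowest address holds the most-significant byte.
The bytes are already most-significant first: 0x6148.

0x6148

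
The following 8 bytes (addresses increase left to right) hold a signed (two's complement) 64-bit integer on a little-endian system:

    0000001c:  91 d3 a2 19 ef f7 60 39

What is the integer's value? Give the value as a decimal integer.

4134577064225461137

In little-endian order the low byte comes first in memory.
Reassemble most-significant byte first: 39 60 F7 EF 19 A2 D3 91 → 0x3960F7EF19A2D391.
0x3960F7EF19A2D391 = 4134577064225461137.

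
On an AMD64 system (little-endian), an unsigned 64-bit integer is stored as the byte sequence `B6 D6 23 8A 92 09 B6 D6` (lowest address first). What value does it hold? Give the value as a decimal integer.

15471564094865397430

Little-endian stores the least-significant byte at the lowest address.
Reassemble most-significant byte first: D6 B6 09 92 8A 23 D6 B6 → 0xD6B609928A23D6B6.
0xD6B609928A23D6B6 = 15471564094865397430.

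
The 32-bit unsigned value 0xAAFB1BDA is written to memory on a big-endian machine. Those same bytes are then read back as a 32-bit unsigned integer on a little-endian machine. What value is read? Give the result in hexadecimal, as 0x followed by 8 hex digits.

0xDA1BFBAA

Stored big-endian, the bytes at ascending addresses are AA FB 1B DA.
Read back as little-endian, the first byte is least significant, giving 0xDA1BFBAA.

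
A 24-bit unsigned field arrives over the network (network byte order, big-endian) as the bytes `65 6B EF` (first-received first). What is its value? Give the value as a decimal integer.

6646767

Big-endian stores the most-significant byte at the lowest address.
The bytes are already most-significant first: 0x656BEF.
0x656BEF = 6646767.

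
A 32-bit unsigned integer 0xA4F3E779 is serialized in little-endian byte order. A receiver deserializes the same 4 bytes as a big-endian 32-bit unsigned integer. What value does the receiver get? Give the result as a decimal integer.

2045244324

Stored little-endian, the bytes at ascending addresses are 79 E7 F3 A4.
Read back as big-endian, the last byte is least significant, giving 0x79E7F3A4.
0x79E7F3A4 = 2045244324.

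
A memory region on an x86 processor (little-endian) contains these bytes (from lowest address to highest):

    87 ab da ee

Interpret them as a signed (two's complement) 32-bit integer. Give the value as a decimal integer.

-287659129

Little-endian: lowest address holds the least-significant byte.
Reassemble most-significant byte first: EE DA AB 87 → 0xEEDAAB87.
Top bit is set, so as a signed 32-bit value this is 0xEEDAAB87 − 2^32 = -287659129.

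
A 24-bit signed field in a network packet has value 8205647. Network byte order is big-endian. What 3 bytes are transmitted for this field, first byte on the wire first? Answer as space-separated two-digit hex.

8205647 in hexadecimal, padded to 24 bits, is 0x7D354F.
Split into bytes (most-significant first): 7D 35 4F.
In big-endian order the high byte comes first in memory.
So the memory order matches the most-significant-first order: 7D 35 4F.

7D 35 4F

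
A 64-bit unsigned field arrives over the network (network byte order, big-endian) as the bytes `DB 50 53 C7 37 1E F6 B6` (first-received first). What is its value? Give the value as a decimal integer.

In big-endian order the high byte comes first in memory.
The bytes are already most-significant first: 0xDB5053C7371EF6B6.
0xDB5053C7371EF6B6 = 15803223207531443894.

15803223207531443894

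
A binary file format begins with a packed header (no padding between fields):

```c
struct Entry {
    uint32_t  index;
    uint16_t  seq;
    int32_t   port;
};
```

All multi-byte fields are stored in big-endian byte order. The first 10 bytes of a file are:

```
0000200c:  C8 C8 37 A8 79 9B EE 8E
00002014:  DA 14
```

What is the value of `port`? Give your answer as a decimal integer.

-292627948

`port` follows `index` (4 B), `seq` (2 B), so it starts at offset 4 + 2 = 6 and occupies 4 bytes.
Bytes at offsets 6..9: EE 8E DA 14.
Big-endian stores the most-significant byte at the lowest address.
The bytes are already most-significant first: 0xEE8EDA14.
Top bit is set, so as a signed 32-bit value this is 0xEE8EDA14 − 2^32 = -292627948.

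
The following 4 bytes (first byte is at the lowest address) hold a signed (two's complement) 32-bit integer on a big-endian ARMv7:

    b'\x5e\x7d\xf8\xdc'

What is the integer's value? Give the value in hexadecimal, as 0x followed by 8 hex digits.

0x5E7DF8DC

Big-endian: lowest address holds the most-significant byte.
The bytes are already most-significant first: 0x5E7DF8DC.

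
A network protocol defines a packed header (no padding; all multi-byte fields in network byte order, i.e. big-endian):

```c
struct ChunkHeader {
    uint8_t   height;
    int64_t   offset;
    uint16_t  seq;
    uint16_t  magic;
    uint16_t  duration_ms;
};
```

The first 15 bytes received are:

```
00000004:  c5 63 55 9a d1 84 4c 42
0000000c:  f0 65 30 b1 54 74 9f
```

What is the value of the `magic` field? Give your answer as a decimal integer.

45396

`magic` follows `height` (1 B), `offset` (8 B), `seq` (2 B), so it starts at offset 1 + 8 + 2 = 11 and occupies 2 bytes.
Bytes at offsets 11..12: B1 54.
Big-endian stores the most-significant byte at the lowest address.
The bytes are already most-significant first: 0xB154.
0xB154 = 45396.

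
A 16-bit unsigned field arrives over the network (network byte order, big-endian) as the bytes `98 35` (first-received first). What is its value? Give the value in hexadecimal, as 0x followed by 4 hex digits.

In big-endian order the high byte comes first in memory.
The bytes are already most-significant first: 0x9835.

0x9835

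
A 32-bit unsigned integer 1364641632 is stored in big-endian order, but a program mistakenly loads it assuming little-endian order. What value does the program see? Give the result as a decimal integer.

1623676497

1364641632 in 32-bit hexadecimal is 0x5156C760.
Stored big-endian, the bytes at ascending addresses are 51 56 C7 60.
Read back as little-endian, the first byte is least significant, giving 0x60C75651.
0x60C75651 = 1623676497.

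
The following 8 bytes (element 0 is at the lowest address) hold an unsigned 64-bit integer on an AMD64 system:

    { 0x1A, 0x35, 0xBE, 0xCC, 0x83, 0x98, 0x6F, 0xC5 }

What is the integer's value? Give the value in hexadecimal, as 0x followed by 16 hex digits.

0xC56F9883CCBE351A

Little-endian: lowest address holds the least-significant byte.
Reassemble most-significant byte first: C5 6F 98 83 CC BE 35 1A → 0xC56F9883CCBE351A.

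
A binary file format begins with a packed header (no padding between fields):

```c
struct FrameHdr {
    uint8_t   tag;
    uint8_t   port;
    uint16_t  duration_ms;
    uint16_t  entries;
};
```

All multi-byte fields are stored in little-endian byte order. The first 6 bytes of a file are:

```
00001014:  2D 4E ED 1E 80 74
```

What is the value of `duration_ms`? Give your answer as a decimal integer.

`duration_ms` follows `tag` (1 B), `port` (1 B), so it starts at offset 1 + 1 = 2 and occupies 2 bytes.
Bytes at offsets 2..3: ED 1E.
Little-endian: lowest address holds the least-significant byte.
Reassemble most-significant byte first: 1E ED → 0x1EED.
0x1EED = 7917.

7917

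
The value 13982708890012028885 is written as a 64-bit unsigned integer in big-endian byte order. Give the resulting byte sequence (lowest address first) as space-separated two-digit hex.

C2 0C 8F A6 E2 DD 0F D5

13982708890012028885 in hexadecimal, padded to 64 bits, is 0xC20C8FA6E2DD0FD5.
Split into bytes (most-significant first): C2 0C 8F A6 E2 DD 0F D5.
Big-endian stores the most-significant byte at the lowest address.
So the memory order matches the most-significant-first order: C2 0C 8F A6 E2 DD 0F D5.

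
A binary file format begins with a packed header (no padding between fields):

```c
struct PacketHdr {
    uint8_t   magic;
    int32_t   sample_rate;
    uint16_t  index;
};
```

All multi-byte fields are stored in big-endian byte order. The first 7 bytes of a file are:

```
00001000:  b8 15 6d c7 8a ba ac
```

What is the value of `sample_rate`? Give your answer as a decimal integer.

359516042

`sample_rate` follows `magic` (1 byte), so it starts at byte offset 1 and occupies 4 bytes.
Bytes at offsets 1..4: 15 6D C7 8A.
Big-endian stores the most-significant byte at the lowest address.
The bytes are already most-significant first: 0x156DC78A.
0x156DC78A = 359516042.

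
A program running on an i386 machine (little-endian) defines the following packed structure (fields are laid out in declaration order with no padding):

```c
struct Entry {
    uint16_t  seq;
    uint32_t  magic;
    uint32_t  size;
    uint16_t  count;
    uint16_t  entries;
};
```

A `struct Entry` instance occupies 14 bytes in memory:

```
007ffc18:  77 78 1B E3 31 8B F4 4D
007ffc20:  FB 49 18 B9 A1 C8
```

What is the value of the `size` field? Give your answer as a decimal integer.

1241206260

`size` follows `seq` (2 B), `magic` (4 B), so it starts at offset 2 + 4 = 6 and occupies 4 bytes.
Bytes at offsets 6..9: F4 4D FB 49.
Little-endian: lowest address holds the least-significant byte.
Reassemble most-significant byte first: 49 FB 4D F4 → 0x49FB4DF4.
0x49FB4DF4 = 1241206260.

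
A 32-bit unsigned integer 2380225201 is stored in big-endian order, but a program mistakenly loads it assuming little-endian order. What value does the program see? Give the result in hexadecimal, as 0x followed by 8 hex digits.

2380225201 in 32-bit hexadecimal is 0x8DDF5AB1.
Stored big-endian, the bytes at ascending addresses are 8D DF 5A B1.
Read back as little-endian, the first byte is least significant, giving 0xB15ADF8D.

0xB15ADF8D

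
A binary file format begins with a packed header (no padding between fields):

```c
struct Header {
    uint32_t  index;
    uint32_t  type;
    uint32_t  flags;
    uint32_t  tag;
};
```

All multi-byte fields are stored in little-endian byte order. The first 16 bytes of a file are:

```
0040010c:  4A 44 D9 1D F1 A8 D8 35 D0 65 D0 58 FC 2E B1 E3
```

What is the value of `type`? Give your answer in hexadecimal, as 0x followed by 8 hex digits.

0x35D8A8F1

`type` follows `index` (4 bytes), so it starts at byte offset 4 and occupies 4 bytes.
Bytes at offsets 4..7: F1 A8 D8 35.
Little-endian stores the least-significant byte at the lowest address.
Reassemble most-significant byte first: 35 D8 A8 F1 → 0x35D8A8F1.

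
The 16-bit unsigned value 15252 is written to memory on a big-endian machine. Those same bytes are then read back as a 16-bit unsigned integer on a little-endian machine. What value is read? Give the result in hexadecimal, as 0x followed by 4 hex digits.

0x943B

15252 in 16-bit hexadecimal is 0x3B94.
Stored big-endian, the bytes at ascending addresses are 3B 94.
Read back as little-endian, the first byte is least significant, giving 0x943B.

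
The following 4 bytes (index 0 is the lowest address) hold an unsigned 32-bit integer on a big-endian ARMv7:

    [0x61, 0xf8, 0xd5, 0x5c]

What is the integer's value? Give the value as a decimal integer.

Big-endian: lowest address holds the most-significant byte.
The bytes are already most-significant first: 0x61F8D55C.
0x61F8D55C = 1643697500.

1643697500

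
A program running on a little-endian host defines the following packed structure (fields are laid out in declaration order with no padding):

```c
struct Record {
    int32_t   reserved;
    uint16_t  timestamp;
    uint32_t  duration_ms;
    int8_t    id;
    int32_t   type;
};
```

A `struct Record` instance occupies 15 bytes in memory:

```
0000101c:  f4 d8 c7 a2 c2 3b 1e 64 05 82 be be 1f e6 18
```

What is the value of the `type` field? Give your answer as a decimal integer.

417734590

`type` follows `reserved` (4 B), `timestamp` (2 B), `duration_ms` (4 B), `id` (1 B), so it starts at offset 4 + 2 + 4 + 1 = 11 and occupies 4 bytes.
Bytes at offsets 11..14: BE 1F E6 18.
Little-endian: lowest address holds the least-significant byte.
Reassemble most-significant byte first: 18 E6 1F BE → 0x18E61FBE.
0x18E61FBE = 417734590.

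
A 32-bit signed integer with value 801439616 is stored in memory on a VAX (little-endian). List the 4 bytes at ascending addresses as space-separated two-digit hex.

80 FF C4 2F

801439616 in hexadecimal, padded to 32 bits, is 0x2FC4FF80.
Split into bytes (most-significant first): 2F C4 FF 80.
Little-endian: lowest address holds the least-significant byte.
So at ascending addresses the bytes are 80 FF C4 2F.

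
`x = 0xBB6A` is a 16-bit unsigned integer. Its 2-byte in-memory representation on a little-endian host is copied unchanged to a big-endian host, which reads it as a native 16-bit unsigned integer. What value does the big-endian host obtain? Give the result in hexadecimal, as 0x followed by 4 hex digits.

Stored little-endian, the bytes at ascending addresses are 6A BB.
Read back as big-endian, the last byte is least significant, giving 0x6ABB.

0x6ABB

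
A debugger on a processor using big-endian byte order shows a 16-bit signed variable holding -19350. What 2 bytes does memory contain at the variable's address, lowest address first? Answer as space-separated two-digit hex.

Two's complement of -19350 in 16 bits: 19350 = 0x4B96; invert → 0xB469; add 1 → 0xB46A.
Split into bytes (most-significant first): B4 6A.
Big-endian stores the most-significant byte at the lowest address.
So the memory order matches the most-significant-first order: B4 6A.

B4 6A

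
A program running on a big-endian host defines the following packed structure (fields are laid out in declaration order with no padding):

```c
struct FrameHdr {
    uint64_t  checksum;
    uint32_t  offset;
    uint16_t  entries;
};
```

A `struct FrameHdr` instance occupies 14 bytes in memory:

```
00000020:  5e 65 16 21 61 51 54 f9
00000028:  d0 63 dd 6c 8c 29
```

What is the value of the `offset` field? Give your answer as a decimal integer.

`offset` follows `checksum` (8 bytes), so it starts at byte offset 8 and occupies 4 bytes.
Bytes at offsets 8..11: D0 63 DD 6C.
Big-endian: lowest address holds the most-significant byte.
The bytes are already most-significant first: 0xD063DD6C.
0xD063DD6C = 3496205676.

3496205676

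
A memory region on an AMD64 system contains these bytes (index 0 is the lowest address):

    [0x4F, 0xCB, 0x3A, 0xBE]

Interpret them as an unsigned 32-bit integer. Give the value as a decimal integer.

In little-endian order the low byte comes first in memory.
Reassemble most-significant byte first: BE 3A CB 4F → 0xBE3ACB4F.
0xBE3ACB4F = 3191524175.

3191524175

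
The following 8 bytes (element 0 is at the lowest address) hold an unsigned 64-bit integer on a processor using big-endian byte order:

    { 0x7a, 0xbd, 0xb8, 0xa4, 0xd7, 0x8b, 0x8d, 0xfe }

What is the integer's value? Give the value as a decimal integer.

8844428261355916798

Big-endian: lowest address holds the most-significant byte.
The bytes are already most-significant first: 0x7ABDB8A4D78B8DFE.
0x7ABDB8A4D78B8DFE = 8844428261355916798.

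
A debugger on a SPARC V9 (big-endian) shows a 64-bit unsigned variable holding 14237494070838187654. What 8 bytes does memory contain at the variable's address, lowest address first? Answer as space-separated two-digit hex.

C5 95 BD 6C 88 0A 56 86

14237494070838187654 in hexadecimal, padded to 64 bits, is 0xC595BD6C880A5686.
Split into bytes (most-significant first): C5 95 BD 6C 88 0A 56 86.
Big-endian: lowest address holds the most-significant byte.
So the memory order matches the most-significant-first order: C5 95 BD 6C 88 0A 56 86.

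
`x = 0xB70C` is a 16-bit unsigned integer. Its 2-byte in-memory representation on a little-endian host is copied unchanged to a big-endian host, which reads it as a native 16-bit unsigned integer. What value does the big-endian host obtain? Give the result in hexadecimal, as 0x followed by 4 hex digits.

0x0CB7

Stored little-endian, the bytes at ascending addresses are 0C B7.
Read back as big-endian, the last byte is least significant, giving 0x0CB7.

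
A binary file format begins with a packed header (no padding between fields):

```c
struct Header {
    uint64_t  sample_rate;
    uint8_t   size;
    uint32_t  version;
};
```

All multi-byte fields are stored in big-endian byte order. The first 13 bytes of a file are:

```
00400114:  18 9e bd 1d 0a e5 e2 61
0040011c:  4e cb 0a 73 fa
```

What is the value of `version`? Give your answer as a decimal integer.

`version` follows `sample_rate` (8 B), `size` (1 B), so it starts at offset 8 + 1 = 9 and occupies 4 bytes.
Bytes at offsets 9..12: CB 0A 73 FA.
Big-endian: lowest address holds the most-significant byte.
The bytes are already most-significant first: 0xCB0A73FA.
0xCB0A73FA = 3406459898.

3406459898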